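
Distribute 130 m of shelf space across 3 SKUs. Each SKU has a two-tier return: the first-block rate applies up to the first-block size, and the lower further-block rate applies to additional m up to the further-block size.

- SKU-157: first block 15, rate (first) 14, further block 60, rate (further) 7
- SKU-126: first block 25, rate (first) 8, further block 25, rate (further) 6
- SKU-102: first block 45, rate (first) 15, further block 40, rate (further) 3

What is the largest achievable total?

Order all 6 blocks by rate: SKU-102/first 15 > SKU-157/first 14 > SKU-126/first 8 > SKU-157/second 7 > SKU-126/second 6 > SKU-102/second 3.
SKU-102/first (15): +45 ; 85 left.
SKU-157/first (14): +15 ; 70 left.
SKU-126/first (8): +25 ; 45 left.
45 remain; put them into SKU-157 second at 7.
Total = 15×45 + 14×15 + 8×25 + 7×45 = 1400.

1400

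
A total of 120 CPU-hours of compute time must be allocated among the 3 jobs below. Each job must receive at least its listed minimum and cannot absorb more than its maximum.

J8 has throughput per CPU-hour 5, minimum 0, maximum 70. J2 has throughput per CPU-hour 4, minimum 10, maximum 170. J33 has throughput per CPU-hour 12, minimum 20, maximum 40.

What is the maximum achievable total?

870

Meeting every minimum uses 0+10+20 = 30 CPU-hours, leaving 90.
Rank by throughput per CPU-hour: J33 12 > J8 5 > J2 4.
J33 takes 20 more to reach its cap of 40 ; 70 left.
J8: +70 to 70 (cap) ; 0 left.
Total = 5×70 + 4×10 + 12×40 = 870.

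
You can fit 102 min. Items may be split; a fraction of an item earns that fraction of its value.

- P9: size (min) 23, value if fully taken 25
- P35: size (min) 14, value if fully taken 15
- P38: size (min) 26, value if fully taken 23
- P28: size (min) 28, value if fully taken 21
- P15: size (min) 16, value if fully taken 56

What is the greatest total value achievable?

Sort by value density: P15 56/16≈3.5, P9 25/23≈1.09, P35 15/14≈1.07, P38 23/26≈0.885, P28 21/28≈0.75.
P15: take in full, 16 min for value 56 ; 86 left.
All 23 min of P9 fit (value 25) ; 63 remain.
All 14 min of P35 fit (value 15) ; 49 remain.
All 26 min of P38 fit (value 23) ; 23 remain.
Only 23 min remain; take 23/28 of P28 for value 21×23/28 = 17.25.
Total value = 136.25.

136.25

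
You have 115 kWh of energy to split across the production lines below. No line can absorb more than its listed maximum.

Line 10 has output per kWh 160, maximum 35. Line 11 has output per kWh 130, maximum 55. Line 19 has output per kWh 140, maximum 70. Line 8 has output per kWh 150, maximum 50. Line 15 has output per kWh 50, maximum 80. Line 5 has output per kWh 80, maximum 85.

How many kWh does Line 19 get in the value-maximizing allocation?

30

Rank by output per kWh: Line 10 160 > Line 8 150 > Line 19 140 > Line 11 130 > Line 5 80 > Line 15 50.
Give Line 10 35 to hit its cap of 35 → 80 left.
Line 8 takes 50 to reach its cap of 50 → 30 left.
Only 30 left; Line 19 takes them to reach 30.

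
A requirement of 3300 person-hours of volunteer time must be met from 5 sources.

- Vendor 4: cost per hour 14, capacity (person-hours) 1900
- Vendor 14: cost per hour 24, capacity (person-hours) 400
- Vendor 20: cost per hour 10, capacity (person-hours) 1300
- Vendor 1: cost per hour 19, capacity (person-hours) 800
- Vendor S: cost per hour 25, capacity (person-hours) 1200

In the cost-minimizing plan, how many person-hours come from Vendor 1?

100

Use sources in increasing cost order.
Vendor 20 at 10: take all 1300 person-hours — 2000 still needed.
Vendor 4 (14): use full 1900 — 100 person-hours to go.
Take 100 from Vendor 1 at 19 to finish.
Vendor 14, Vendor S: unused.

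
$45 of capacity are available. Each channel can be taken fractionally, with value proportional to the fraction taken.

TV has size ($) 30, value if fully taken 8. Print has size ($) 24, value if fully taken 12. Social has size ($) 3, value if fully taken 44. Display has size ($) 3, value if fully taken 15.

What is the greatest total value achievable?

Best value per unit of size first: Social 44/3≈14.7, Display 15/3≈5, Print 12/24≈0.5, TV 8/30≈0.267.
Social: take in full, 3 $ for value 44 — 42 left.
Take all of Display (3 $, value 15) — 39 $ left.
All 24 $ of Print fit (value 12) — 15 remain.
Fill the last 15 $ with part of TV: 15/30 of it earns 4.
Total value = 75.

75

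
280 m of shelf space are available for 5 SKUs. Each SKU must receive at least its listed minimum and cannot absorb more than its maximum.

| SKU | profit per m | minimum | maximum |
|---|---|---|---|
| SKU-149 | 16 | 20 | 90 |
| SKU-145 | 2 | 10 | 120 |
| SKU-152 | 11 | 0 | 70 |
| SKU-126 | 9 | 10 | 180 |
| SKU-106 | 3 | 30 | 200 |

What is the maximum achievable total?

Meeting every minimum uses 20+10+0+10+30 = 70 m, leaving 210.
Highest profit per m first: SKU-149 16 > SKU-152 11 > SKU-126 9 > SKU-106 3 > SKU-145 2.
SKU-149 takes 70 more to reach its cap of 90 → 140 left.
SKU-152 takes 70 more to reach its cap of 70 → 70 left.
SKU-126 has room for 170 more but only 70 remain, so it gets 80.
Total = 16×90 + 2×10 + 11×70 + 9×80 + 3×30 = 3040.

3040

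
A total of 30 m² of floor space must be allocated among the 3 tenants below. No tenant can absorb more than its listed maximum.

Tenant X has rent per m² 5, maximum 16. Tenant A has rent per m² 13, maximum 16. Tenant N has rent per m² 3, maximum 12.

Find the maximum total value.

Rank by rent per m²: Tenant A 13 > Tenant X 5 > Tenant N 3.
Tenant A: +16 to 16 (cap) → 14 left.
Only 14 left; Tenant X takes them to reach 14.
Total = 5×14 + 13×16 = 278.

278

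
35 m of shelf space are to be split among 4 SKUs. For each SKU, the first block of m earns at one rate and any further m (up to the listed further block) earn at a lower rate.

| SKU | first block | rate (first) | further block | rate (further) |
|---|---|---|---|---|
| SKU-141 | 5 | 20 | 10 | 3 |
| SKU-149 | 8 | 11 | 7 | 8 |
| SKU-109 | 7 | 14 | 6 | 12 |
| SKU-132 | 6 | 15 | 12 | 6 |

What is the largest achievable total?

472

Order all 8 blocks by rate: SKU-141/T1 20 > SKU-132/T1 15 > SKU-109/T1 14 > SKU-109/T2 12 > SKU-149/T1 11 > SKU-149/T2 8 > SKU-132/T2 6 > SKU-141/T2 3.
Fill SKU-141 T1 block (5 at 20) ; 30 left.
Fill SKU-132 T1 block (6 at 15) ; 24 left.
SKU-109 T1 at 14: fill all 7 ; 17 left.
SKU-109 T2 at 12: fill all 6 ; 11 left.
SKU-149/T1 (11): +8 ; 3 left.
SKU-149 T2 at 8: only 3 left, fill 3.
Total = 20×5 + 15×6 + 14×7 + 12×6 + 11×8 + 8×3 = 472.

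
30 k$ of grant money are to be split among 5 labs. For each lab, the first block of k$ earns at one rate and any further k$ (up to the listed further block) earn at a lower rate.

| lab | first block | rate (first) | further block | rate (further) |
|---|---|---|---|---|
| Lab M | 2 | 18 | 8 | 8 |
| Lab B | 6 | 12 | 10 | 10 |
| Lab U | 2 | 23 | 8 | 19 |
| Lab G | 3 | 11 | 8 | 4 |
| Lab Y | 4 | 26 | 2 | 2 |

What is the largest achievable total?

Order all 10 blocks by rate: Lab Y/T1 26 > Lab U/T1 23 > Lab U/T2 19 > Lab M/T1 18 > Lab B/T1 12 > Lab G/T1 11 > Lab B/T2 10 > Lab M/T2 8 > Lab G/T2 4 > Lab Y/T2 2.
Lab Y/T1 (26): +4 → 26 left.
Lab U/T1 (23): +2 → 24 left.
Fill Lab U T2 block (8 at 19) → 16 left.
Fill Lab M T1 block (2 at 18) → 14 left.
Fill Lab B T1 block (6 at 12) → 8 left.
Lab G/T1 (11): +3 → 5 left.
Lab B T2 at 10: only 5 left, fill 5.
Total = 26×4 + 23×2 + 19×8 + 18×2 + 12×6 + 11×3 + 10×5 = 493.

493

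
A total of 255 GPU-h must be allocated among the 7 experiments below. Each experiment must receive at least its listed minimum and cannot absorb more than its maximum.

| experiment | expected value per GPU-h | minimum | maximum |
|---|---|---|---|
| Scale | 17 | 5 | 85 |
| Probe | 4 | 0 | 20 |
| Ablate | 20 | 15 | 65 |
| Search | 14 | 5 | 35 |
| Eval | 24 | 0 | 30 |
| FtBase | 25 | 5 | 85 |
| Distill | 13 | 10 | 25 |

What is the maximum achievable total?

5365

Meeting every minimum uses 5+0+15+5+0+5+10 = 40 GPU-h, leaving 215.
Highest expected value per GPU-h first: FtBase 25 > Eval 24 > Ablate 20 > Scale 17 > Search 14 > Distill 13 > Probe 4.
Give FtBase 80 more to hit its cap of 85 — 135 left.
Give Eval 30 more to hit its cap of 30 — 105 left.
Ablate takes 50 more to reach its cap of 65 — 55 left.
Scale: +55 (room for 80) → 60. Pool exhausted.
Total = 17×60 + 20×65 + 14×5 + 24×30 + 25×85 + 13×10 = 5365.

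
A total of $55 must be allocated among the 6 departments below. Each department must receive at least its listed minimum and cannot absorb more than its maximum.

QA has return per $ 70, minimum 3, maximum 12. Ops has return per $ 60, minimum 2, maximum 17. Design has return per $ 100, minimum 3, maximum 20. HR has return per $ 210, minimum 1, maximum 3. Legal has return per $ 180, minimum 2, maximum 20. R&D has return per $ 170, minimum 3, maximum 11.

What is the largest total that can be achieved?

Meeting every minimum uses 3+2+3+1+2+3 = 14 $, leaving 41.
Order the departments by return per $: HR 210 > Legal 180 > R&D 170 > Design 100 > QA 70 > Ops 60.
HR: +2 to 3 (cap) → 39 left.
Legal takes 18 more to reach its cap of 20 → 21 left.
R&D: +8 to 11 (cap) → 13 left.
Design: +13 (room for 17) → 16. Pool exhausted.
Total = 70×3 + 60×2 + 100×16 + 210×3 + 180×20 + 170×11 = 8030.

8030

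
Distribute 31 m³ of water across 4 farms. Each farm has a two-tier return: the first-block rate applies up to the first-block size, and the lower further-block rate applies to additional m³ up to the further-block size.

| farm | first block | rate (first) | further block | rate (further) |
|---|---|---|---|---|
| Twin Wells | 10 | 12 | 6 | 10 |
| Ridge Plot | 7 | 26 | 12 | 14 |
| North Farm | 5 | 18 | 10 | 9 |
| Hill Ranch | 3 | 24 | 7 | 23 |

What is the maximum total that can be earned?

631

Rank every tier by rate: Ridge Plot/T1 26 > Hill Ranch/T1 24 > Hill Ranch/T2 23 > North Farm/T1 18 > Ridge Plot/T2 14 > Twin Wells/T1 12 > Twin Wells/T2 10 > North Farm/T2 9.
Ridge Plot T1 at 26: fill all 7 — 24 left.
Hill Ranch T1 at 24: fill all 3 — 21 left.
Hill Ranch T2 at 23: fill all 7 — 14 left.
Fill North Farm T1 block (5 at 18) — 9 left.
9 remain; put them into Ridge Plot T2 at 14.
Total = 26×7 + 24×3 + 23×7 + 18×5 + 14×9 = 631.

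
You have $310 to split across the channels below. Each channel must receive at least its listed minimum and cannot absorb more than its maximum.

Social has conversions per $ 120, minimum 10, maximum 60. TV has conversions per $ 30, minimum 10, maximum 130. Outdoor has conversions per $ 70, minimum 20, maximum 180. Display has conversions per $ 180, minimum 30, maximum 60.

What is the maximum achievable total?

30900

Meeting every minimum uses 10+10+20+30 = 70 $, leaving 240.
Highest conversions per $ first: Display 180 > Social 120 > Outdoor 70 > TV 30.
Give Display 30 more to hit its cap of 60 ; 210 left.
Social takes 50 more to reach its cap of 60 ; 160 left.
Give Outdoor 160 more to hit its cap of 180 ; 0 left.
Total = 120×60 + 30×10 + 70×180 + 180×60 = 30900.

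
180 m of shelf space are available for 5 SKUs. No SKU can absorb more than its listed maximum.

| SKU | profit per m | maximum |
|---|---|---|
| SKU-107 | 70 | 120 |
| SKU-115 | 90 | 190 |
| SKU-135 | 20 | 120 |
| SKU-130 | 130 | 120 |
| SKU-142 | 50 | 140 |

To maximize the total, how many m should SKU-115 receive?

60

Highest profit per m first: SKU-130 130 > SKU-115 90 > SKU-107 70 > SKU-142 50 > SKU-135 20.
SKU-130 takes 120 to reach its cap of 120 — 60 left.
SKU-115: +60 (room for 190) → 60. Pool exhausted.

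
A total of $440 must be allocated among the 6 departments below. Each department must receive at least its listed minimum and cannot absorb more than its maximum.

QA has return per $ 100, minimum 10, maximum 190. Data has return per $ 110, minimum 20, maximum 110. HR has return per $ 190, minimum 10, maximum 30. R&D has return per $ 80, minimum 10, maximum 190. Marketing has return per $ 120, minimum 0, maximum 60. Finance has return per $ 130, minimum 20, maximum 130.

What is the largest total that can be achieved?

Meeting every minimum uses 10+20+10+10+0+20 = 70 $, leaving 370.
Rank by return per $: HR 190 > Finance 130 > Marketing 120 > Data 110 > QA 100 > R&D 80.
Give HR 20 more to hit its cap of 30 — 350 left.
Give Finance 110 more to hit its cap of 130 — 240 left.
Marketing takes 60 more to reach its cap of 60 — 180 left.
Data takes 90 more to reach its cap of 110 — 90 left.
QA has room for 180 more but only 90 remain, so it gets 100.
Total = 100×100 + 110×110 + 190×30 + 80×10 + 120×60 + 130×130 = 52700.

52700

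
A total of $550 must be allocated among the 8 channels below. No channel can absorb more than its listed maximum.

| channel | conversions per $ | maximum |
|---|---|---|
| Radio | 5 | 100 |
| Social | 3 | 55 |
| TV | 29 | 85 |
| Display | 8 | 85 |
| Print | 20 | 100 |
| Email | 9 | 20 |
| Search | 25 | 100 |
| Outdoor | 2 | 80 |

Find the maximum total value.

Highest conversions per $ first: TV 29 > Search 25 > Print 20 > Email 9 > Display 8 > Radio 5 > Social 3 > Outdoor 2.
Give TV 85 to hit its cap of 85 → 465 left.
Give Search 100 to hit its cap of 100 → 365 left.
Give Print 100 to hit its cap of 100 → 265 left.
Email: +20 to 20 (cap) → 245 left.
Display takes 85 to reach its cap of 85 → 160 left.
Radio: +100 to 100 (cap) → 60 left.
Social takes 55 to reach its cap of 55 → 5 left.
Only 5 left; Outdoor takes them to reach 5.
Total = 5×100 + 3×55 + 29×85 + 8×85 + 20×100 + 9×20 + 25×100 + 2×5 = 8500.

8500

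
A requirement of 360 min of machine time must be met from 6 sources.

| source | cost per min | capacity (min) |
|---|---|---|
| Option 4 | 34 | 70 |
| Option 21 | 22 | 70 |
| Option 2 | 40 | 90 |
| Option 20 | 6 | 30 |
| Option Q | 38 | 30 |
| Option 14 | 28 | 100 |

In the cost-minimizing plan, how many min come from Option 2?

60

Use sources in increasing cost order.
Option 20 (6): use full 30 — 330 min to go.
Option 21 at 22: take all 70 min — 260 still needed.
Option 14 (28): use full 100 — 160 min to go.
Take 70 from Option 4 at 34 — need 90 more.
Option Q (38): use full 30 — 60 min to go.
Option 2 at 40: take 60 of its 90 — requirement met.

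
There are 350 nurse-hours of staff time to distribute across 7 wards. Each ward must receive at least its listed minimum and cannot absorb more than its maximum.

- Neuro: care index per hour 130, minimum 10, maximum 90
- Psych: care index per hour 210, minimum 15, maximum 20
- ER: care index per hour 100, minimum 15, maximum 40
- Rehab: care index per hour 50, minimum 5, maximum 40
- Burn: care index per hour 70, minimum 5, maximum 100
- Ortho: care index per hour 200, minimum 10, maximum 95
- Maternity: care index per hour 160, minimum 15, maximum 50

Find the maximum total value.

Meeting every minimum uses 10+15+15+5+5+10+15 = 75 nurse-hours, leaving 275.
Rank by care index per hour: Psych 210 > Ortho 200 > Maternity 160 > Neuro 130 > ER 100 > Burn 70 > Rehab 50.
Give Psych 5 more to hit its cap of 20 → 270 left.
Give Ortho 85 more to hit its cap of 95 → 185 left.
Maternity takes 35 more to reach its cap of 50 → 150 left.
Give Neuro 80 more to hit its cap of 90 → 70 left.
Give ER 25 more to hit its cap of 40 → 45 left.
Burn has room for 95 more but only 45 remain, so it gets 50.
Total = 130×90 + 210×20 + 100×40 + 50×5 + 70×50 + 200×95 + 160×50 = 50650.

50650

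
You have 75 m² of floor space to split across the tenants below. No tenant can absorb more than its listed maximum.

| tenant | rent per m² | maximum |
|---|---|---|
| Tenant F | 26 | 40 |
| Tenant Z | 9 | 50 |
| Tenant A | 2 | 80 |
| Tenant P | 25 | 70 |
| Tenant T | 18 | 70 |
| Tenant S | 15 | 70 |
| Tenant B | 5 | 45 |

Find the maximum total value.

1915

Highest rent per m² first: Tenant F 26 > Tenant P 25 > Tenant T 18 > Tenant S 15 > Tenant Z 9 > Tenant B 5 > Tenant A 2.
Give Tenant F 40 to hit its cap of 40 — 35 left.
Only 35 left; Tenant P takes them to reach 35.
Total = 26×40 + 25×35 = 1915.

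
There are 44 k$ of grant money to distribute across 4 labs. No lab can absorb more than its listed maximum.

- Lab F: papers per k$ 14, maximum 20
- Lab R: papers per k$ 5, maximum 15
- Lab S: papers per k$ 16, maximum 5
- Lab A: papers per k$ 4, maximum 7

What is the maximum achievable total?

Order the labs by papers per k$: Lab S 16 > Lab F 14 > Lab R 5 > Lab A 4.
Lab S takes 5 to reach its cap of 5 ; 39 left.
Give Lab F 20 to hit its cap of 20 ; 19 left.
Give Lab R 15 to hit its cap of 15 ; 4 left.
Lab A has room for 7 but only 4 remain, so it gets 4.
Total = 14×20 + 5×15 + 16×5 + 4×4 = 451.

451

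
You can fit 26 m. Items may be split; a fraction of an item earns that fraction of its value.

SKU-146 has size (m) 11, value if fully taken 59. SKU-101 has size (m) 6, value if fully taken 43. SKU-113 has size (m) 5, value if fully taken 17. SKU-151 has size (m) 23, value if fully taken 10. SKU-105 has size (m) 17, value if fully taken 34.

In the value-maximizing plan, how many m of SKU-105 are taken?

4

Sort by value density: SKU-101 43/6≈7.17, SKU-146 59/11≈5.36, SKU-113 17/5≈3.4, SKU-105 34/17≈2, SKU-151 10/23≈0.435.
SKU-101: take in full, 6 m for value 43 ; 20 left.
All 11 m of SKU-146 fit (value 59) ; 9 remain.
SKU-113: take in full, 5 m for value 17 ; 4 left.
4 m left: a 4/17 share of SKU-105 gives 34×4/17 = 8.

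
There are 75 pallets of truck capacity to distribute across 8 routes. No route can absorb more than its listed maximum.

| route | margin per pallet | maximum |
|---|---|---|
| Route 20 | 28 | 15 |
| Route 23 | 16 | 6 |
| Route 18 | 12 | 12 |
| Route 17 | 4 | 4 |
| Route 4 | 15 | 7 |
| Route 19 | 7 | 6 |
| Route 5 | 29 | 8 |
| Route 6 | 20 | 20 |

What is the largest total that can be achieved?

Order the routes by margin per pallet: Route 5 29 > Route 20 28 > Route 6 20 > Route 23 16 > Route 4 15 > Route 18 12 > Route 19 7 > Route 17 4.
Route 5 takes 8 to reach its cap of 8 → 67 left.
Route 20 takes 15 to reach its cap of 15 → 52 left.
Give Route 6 20 to hit its cap of 20 → 32 left.
Route 23 takes 6 to reach its cap of 6 → 26 left.
Give Route 4 7 to hit its cap of 7 → 19 left.
Route 18 takes 12 to reach its cap of 12 → 7 left.
Give Route 19 6 to hit its cap of 6 → 1 left.
Route 17 has room for 4 but only 1 remain, so it gets 1.
Total = 28×15 + 16×6 + 12×12 + 4×1 + 15×7 + 7×6 + 29×8 + 20×20 = 1443.

1443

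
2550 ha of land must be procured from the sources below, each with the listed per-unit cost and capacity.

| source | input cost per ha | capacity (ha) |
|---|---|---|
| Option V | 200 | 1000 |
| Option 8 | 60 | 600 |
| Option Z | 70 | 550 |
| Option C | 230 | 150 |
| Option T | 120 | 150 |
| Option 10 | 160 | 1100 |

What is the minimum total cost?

298500

Use sources in increasing cost order.
Option 8 (60): use full 600 ; 1950 ha to go.
Option Z at 70: take all 550 ha ; 1400 still needed.
Option T at 120: take all 150 ha ; 1250 still needed.
Take 1100 from Option 10 at 160 ; need 150 more.
Option V at 200: take 150 of its 1000 ; requirement met.
Option C: unused.
Cost = 600×60 + 550×70 + 150×120 + 1100×160 + 150×200 = 298500.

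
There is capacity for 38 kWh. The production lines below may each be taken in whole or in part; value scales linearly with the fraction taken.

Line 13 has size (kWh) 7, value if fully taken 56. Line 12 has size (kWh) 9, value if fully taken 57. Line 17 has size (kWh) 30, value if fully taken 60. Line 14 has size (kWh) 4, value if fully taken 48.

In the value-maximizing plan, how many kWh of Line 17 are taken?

18

Sort by value density: Line 14 48/4≈12, Line 13 56/7≈8, Line 12 57/9≈6.33, Line 17 60/30≈2.
Take all of Line 14 (4 kWh, value 48) — 34 kWh left.
All 7 kWh of Line 13 fit (value 56) — 27 remain.
Line 12: take in full, 9 kWh for value 57 — 18 left.
18 kWh left: a 18/30 share of Line 17 gives 60×18/30 = 36.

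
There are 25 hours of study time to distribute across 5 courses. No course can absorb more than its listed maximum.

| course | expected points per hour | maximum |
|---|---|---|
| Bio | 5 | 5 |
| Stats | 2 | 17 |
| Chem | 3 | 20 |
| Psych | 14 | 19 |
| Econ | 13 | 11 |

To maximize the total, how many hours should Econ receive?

6

Rank by expected points per hour: Psych 14 > Econ 13 > Bio 5 > Chem 3 > Stats 2.
Give Psych 19 to hit its cap of 19 — 6 left.
Econ has room for 11 but only 6 remain, so it gets 6.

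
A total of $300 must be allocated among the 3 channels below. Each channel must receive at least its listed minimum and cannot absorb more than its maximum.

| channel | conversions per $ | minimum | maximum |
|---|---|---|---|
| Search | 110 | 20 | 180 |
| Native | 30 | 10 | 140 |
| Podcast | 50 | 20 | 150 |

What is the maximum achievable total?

Meeting every minimum uses 20+10+20 = 50 $, leaving 250.
Order the channels by conversions per $: Search 110 > Podcast 50 > Native 30.
Search: +160 to 180 (cap) → 90 left.
Podcast: +90 (room for 130) → 110. Pool exhausted.
Total = 110×180 + 30×10 + 50×110 = 25600.

25600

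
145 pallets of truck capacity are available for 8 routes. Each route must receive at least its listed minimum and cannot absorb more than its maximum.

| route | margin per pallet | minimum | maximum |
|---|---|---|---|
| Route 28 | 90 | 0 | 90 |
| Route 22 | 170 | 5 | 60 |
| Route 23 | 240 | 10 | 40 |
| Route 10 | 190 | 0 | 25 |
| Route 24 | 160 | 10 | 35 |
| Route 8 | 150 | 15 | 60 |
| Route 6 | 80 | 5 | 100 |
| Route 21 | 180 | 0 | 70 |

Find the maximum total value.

27550

Meeting every minimum uses 0+5+10+0+10+15+5+0 = 45 pallets, leaving 100.
Highest margin per pallet first: Route 23 240 > Route 10 190 > Route 21 180 > Route 22 170 > Route 24 160 > Route 8 150 > Route 28 90 > Route 6 80.
Route 23: +30 to 40 (cap) — 70 left.
Route 10: +25 to 25 (cap) — 45 left.
Route 21 has room for 70 more but only 45 remain, so it gets 45.
Total = 170×5 + 240×40 + 190×25 + 160×10 + 150×15 + 80×5 + 180×45 = 27550.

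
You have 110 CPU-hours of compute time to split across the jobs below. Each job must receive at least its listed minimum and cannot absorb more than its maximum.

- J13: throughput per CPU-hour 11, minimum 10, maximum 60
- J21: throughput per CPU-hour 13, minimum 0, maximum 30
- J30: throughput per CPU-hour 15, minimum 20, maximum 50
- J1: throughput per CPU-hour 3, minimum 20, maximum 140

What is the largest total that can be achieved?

1310

Meeting every minimum uses 10+0+20+20 = 50 CPU-hours, leaving 60.
Highest throughput per CPU-hour first: J30 15 > J21 13 > J13 11 > J1 3.
Give J30 30 more to hit its cap of 50 ; 30 left.
J21 takes 30 more to reach its cap of 30 ; 0 left.
Total = 11×10 + 13×30 + 15×50 + 3×20 = 1310.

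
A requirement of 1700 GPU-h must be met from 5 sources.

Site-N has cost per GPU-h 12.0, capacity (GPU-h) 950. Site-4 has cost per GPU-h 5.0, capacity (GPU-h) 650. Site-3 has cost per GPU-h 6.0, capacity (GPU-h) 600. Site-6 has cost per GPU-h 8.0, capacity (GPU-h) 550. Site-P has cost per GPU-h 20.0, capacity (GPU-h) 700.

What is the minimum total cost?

10450

Cheapest first:
Site-4 at 5.0: take all 650 GPU-h → 1050 still needed.
Take 600 from Site-3 at 6.0 → need 450 more.
Take 450 from Site-6 at 8.0 to finish.
Site-N, Site-P: unused.
Cost = 650×5.0 + 600×6.0 + 450×8.0 = 10450.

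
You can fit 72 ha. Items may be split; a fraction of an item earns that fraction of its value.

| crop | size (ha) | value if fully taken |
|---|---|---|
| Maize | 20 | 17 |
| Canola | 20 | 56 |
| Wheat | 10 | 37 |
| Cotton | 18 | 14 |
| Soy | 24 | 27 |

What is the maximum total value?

135.3

Rank by value-to-size ratio: Wheat 37/10≈3.7, Canola 56/20≈2.8, Soy 27/24≈1.12, Maize 17/20≈0.85, Cotton 14/18≈0.778.
Take all of Wheat (10 ha, value 37) ; 62 ha left.
All 20 ha of Canola fit (value 56) ; 42 remain.
Take all of Soy (24 ha, value 27) ; 18 ha left.
Fill the last 18 ha with part of Maize: 18/20 of it earns 15.3.
Total value = 135.3.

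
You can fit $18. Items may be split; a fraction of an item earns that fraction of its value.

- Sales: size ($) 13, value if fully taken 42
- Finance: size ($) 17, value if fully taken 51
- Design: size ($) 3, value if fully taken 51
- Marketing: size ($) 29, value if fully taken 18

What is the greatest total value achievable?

99

Best value per unit of size first: Design 51/3≈17, Sales 42/13≈3.23, Finance 51/17≈3, Marketing 18/29≈0.621.
Take all of Design (3 $, value 51) → 15 $ left.
Sales: take in full, 13 $ for value 42 → 2 left.
Only 2 $ remain; take 2/17 of Finance for value 51×2/17 = 6.
Total value = 99.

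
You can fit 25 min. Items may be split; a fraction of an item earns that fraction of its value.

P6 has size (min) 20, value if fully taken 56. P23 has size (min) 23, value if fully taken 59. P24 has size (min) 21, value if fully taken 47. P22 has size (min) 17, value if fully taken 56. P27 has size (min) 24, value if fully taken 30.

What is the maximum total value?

Rank by value-to-size ratio: P22 56/17≈3.29, P6 56/20≈2.8, P23 59/23≈2.57, P24 47/21≈2.24, P27 30/24≈1.25.
Take all of P22 (17 min, value 56) → 8 min left.
8 min left: a 8/20 share of P6 gives 56×8/20 = 22.4.
Total value = 78.4.

78.4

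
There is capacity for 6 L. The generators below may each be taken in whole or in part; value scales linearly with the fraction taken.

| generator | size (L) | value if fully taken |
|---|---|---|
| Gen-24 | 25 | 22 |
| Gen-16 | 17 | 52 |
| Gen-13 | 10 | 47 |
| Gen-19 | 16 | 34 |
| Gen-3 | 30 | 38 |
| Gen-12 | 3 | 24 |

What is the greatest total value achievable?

38.1

Rank by value-to-size ratio: Gen-12 24/3≈8, Gen-13 47/10≈4.7, Gen-16 52/17≈3.06, Gen-19 34/16≈2.12, Gen-3 38/30≈1.27, Gen-24 22/25≈0.88.
Take all of Gen-12 (3 L, value 24) — 3 L left.
Fill the last 3 L with part of Gen-13: 3/10 of it earns 14.1.
Total value = 38.1.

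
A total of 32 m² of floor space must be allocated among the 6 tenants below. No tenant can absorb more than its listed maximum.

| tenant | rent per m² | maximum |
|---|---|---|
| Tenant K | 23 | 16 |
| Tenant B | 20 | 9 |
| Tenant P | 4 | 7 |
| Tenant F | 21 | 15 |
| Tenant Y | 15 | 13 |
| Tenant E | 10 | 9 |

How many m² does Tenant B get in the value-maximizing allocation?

1

Order the tenants by rent per m²: Tenant K 23 > Tenant F 21 > Tenant B 20 > Tenant Y 15 > Tenant E 10 > Tenant P 4.
Tenant K takes 16 to reach its cap of 16 → 16 left.
Tenant F takes 15 to reach its cap of 15 → 1 left.
Only 1 left; Tenant B takes them to reach 1.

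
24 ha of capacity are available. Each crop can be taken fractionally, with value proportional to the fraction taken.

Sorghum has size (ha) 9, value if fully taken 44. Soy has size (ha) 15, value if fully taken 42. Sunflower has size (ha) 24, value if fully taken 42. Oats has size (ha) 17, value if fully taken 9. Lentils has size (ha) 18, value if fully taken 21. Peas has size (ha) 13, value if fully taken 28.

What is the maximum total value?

86

Sort by value density: Sorghum 44/9≈4.89, Soy 42/15≈2.8, Peas 28/13≈2.15, Sunflower 42/24≈1.75, Lentils 21/18≈1.17, Oats 9/17≈0.529.
Take all of Sorghum (9 ha, value 44) ; 15 ha left.
Soy: take in full, 15 ha for value 42 ; 0 left.
Total value = 86.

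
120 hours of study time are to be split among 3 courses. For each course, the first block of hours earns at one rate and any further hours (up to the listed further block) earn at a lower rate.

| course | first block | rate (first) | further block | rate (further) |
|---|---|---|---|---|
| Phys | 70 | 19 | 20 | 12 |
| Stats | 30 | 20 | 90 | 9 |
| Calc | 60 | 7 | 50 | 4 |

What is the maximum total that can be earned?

Treat each block as its own option and order by rate: Stats/first 20 > Phys/first 19 > Phys/second 12 > Stats/second 9 > Calc/first 7 > Calc/second 4.
Stats first at 20: fill all 30 → 90 left.
Fill Phys first block (70 at 19) → 20 left.
Fill Phys second block (20 at 12) → 0 left.
Total = 20×30 + 19×70 + 12×20 = 2170.

2170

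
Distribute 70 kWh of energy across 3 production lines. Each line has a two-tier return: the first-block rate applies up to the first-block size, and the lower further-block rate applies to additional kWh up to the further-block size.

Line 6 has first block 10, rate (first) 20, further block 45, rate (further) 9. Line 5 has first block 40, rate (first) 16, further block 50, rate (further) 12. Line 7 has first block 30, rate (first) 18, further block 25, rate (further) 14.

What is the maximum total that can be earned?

Order all 6 blocks by rate: Line 6/tier1 20 > Line 7/tier1 18 > Line 5/tier1 16 > Line 7/tier2 14 > Line 5/tier2 12 > Line 6/tier2 9.
Line 6/tier1 (20): +10 — 60 left.
Fill Line 7 tier1 block (30 at 18) — 30 left.
30 remain; put them into Line 5 tier1 at 16.
Total = 20×10 + 18×30 + 16×30 = 1220.

1220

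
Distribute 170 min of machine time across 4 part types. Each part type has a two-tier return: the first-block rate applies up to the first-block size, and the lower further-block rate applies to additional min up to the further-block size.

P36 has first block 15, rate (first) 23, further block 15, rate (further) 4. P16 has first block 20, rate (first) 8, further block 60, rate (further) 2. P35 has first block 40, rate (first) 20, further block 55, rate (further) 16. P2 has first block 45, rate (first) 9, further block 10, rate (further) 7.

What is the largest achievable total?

2550

Rank every tier by rate: P36/T1 23 > P35/T1 20 > P35/T2 16 > P2/T1 9 > P16/T1 8 > P2/T2 7 > P36/T2 4 > P16/T2 2.
Fill P36 T1 block (15 at 23) — 155 left.
Fill P35 T1 block (40 at 20) — 115 left.
Fill P35 T2 block (55 at 16) — 60 left.
P2/T1 (9): +45 — 15 left.
P16/T1: +15 of 20 at 8; pool empty.
Total = 23×15 + 20×40 + 16×55 + 9×45 + 8×15 = 2550.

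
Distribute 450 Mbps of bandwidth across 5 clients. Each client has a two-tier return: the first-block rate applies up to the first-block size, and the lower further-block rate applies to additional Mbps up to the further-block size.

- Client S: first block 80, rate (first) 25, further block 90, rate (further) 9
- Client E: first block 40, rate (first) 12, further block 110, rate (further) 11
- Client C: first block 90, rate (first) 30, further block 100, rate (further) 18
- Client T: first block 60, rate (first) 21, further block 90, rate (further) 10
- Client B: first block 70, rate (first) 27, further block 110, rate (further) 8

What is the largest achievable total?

Treat each block as its own option and order by rate: Client C/tier1 30 > Client B/tier1 27 > Client S/tier1 25 > Client T/tier1 21 > Client C/tier2 18 > Client E/tier1 12 > Client E/tier2 11 > Client T/tier2 10 > Client S/tier2 9 > Client B/tier2 8.
Client C tier1 at 30: fill all 90 ; 360 left.
Client B tier1 at 27: fill all 70 ; 290 left.
Client S tier1 at 25: fill all 80 ; 210 left.
Client T/tier1 (21): +60 ; 150 left.
Client C/tier2 (18): +100 ; 50 left.
Client E/tier1 (12): +40 ; 10 left.
10 remain; put them into Client E tier2 at 11.
Total = 30×90 + 27×70 + 25×80 + 21×60 + 18×100 + 12×40 + 11×10 = 10240.

10240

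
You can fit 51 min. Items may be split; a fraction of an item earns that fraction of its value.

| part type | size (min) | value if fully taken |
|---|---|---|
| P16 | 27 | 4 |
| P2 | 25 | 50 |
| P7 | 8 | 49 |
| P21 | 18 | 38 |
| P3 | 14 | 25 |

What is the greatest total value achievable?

Sort by value density: P7 49/8≈6.12, P21 38/18≈2.11, P2 50/25≈2, P3 25/14≈1.79, P16 4/27≈0.148.
Take all of P7 (8 min, value 49) — 43 min left.
P21: take in full, 18 min for value 38 — 25 left.
P2: take in full, 25 min for value 50 — 0 left.
Total value = 137.

137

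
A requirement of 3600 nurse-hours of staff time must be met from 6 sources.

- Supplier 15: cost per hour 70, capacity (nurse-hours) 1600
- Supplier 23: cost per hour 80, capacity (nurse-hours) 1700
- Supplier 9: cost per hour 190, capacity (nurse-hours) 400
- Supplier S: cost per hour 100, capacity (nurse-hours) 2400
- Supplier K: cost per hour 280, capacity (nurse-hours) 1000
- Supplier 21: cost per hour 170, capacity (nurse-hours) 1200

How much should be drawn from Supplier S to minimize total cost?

Fill from the cheapest source first.
Supplier 15 at 70: take all 1600 nurse-hours → 2000 still needed.
Supplier 23 (80): use full 1700 → 300 nurse-hours to go.
Supplier S (100): take the remaining 300 → done.
Supplier 21, Supplier 9, Supplier K: unused.

300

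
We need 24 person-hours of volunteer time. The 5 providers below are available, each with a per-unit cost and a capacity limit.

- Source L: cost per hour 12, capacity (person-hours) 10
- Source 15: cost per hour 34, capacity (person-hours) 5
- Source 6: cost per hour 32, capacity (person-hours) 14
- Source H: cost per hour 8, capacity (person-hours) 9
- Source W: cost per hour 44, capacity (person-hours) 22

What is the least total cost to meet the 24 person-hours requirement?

Cheapest first:
Take 9 from Source H at 8 ; need 15 more.
Take 10 from Source L at 12 ; need 5 more.
Source 6 (32): take the remaining 5 ; done.
Source 15, Source W: unused.
Cost = 9×8 + 10×12 + 5×32 = 352.

352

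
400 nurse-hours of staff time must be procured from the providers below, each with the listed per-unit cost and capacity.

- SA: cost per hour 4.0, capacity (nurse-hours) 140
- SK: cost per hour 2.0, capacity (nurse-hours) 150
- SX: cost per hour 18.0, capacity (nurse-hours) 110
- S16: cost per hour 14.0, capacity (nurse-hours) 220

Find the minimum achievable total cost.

2400

Fill from the cheapest provider first.
SK at 2.0: take all 150 nurse-hours — 250 still needed.
SA (4.0): use full 140 — 110 nurse-hours to go.
Take 110 from S16 at 14.0 to finish.
SX: unused.
Cost = 150×2.0 + 140×4.0 + 110×14.0 = 2400.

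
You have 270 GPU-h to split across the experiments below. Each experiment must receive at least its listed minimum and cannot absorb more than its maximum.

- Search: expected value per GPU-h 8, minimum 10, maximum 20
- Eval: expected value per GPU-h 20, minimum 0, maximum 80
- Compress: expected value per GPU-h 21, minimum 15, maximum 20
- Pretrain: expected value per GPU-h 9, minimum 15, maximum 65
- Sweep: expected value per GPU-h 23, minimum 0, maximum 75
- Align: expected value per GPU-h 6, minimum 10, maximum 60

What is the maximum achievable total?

Meeting every minimum uses 10+0+15+15+0+10 = 50 GPU-h, leaving 220.
Order the experiments by expected value per GPU-h: Sweep 23 > Compress 21 > Eval 20 > Pretrain 9 > Search 8 > Align 6.
Give Sweep 75 more to hit its cap of 75 → 145 left.
Compress takes 5 more to reach its cap of 20 → 140 left.
Give Eval 80 more to hit its cap of 80 → 60 left.
Pretrain: +50 to 65 (cap) → 10 left.
Search takes 10 more to reach its cap of 20 → 0 left.
Total = 8×20 + 20×80 + 21×20 + 9×65 + 23×75 + 6×10 = 4550.

4550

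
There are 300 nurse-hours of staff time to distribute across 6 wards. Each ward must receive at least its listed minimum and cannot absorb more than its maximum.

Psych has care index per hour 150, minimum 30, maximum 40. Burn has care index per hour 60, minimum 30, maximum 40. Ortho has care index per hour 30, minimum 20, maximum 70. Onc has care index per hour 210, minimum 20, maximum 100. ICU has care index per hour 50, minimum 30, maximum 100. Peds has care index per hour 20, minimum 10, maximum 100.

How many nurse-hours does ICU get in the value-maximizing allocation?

90

Meeting every minimum uses 30+30+20+20+30+10 = 140 nurse-hours, leaving 160.
Order the wards by care index per hour: Onc 210 > Psych 150 > Burn 60 > ICU 50 > Ortho 30 > Peds 20.
Give Onc 80 more to hit its cap of 100 — 80 left.
Psych takes 10 more to reach its cap of 40 — 70 left.
Burn takes 10 more to reach its cap of 40 — 60 left.
ICU: +60 (room for 70) → 90. Pool exhausted.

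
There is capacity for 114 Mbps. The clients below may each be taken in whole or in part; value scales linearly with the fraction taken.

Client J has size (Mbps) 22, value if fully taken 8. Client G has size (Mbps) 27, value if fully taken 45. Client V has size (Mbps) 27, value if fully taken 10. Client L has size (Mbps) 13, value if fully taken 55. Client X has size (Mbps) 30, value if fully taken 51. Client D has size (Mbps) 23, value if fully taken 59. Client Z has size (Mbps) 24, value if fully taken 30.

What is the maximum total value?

Rank by value-to-size ratio: Client L 55/13≈4.23, Client D 59/23≈2.57, Client X 51/30≈1.7, Client G 45/27≈1.67, Client Z 30/24≈1.25, Client V 10/27≈0.37, Client J 8/22≈0.364.
Take all of Client L (13 Mbps, value 55) → 101 Mbps left.
Take all of Client D (23 Mbps, value 59) → 78 Mbps left.
Client X: take in full, 30 Mbps for value 51 → 48 left.
All 27 Mbps of Client G fit (value 45) → 21 remain.
21 Mbps left: a 21/24 share of Client Z gives 30×21/24 = 26.25.
Total value = 236.25.

236.25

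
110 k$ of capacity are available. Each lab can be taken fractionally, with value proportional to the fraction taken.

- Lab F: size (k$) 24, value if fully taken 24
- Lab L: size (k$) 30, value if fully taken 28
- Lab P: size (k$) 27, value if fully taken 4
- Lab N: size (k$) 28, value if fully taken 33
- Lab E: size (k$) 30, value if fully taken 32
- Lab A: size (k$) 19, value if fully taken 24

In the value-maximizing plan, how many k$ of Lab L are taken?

Rank by value-to-size ratio: Lab A 24/19≈1.26, Lab N 33/28≈1.18, Lab E 32/30≈1.07, Lab F 24/24≈1, Lab L 28/30≈0.933, Lab P 4/27≈0.148.
Lab A: take in full, 19 k$ for value 24 — 91 left.
Lab N: take in full, 28 k$ for value 33 — 63 left.
Lab E: take in full, 30 k$ for value 32 — 33 left.
Take all of Lab F (24 k$, value 24) — 9 k$ left.
Fill the last 9 k$ with part of Lab L: 9/30 of it earns 8.4.

9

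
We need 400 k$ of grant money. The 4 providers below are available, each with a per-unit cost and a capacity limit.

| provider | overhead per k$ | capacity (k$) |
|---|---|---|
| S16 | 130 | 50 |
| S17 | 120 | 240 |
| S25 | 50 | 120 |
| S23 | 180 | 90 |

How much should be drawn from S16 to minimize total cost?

Fill from the cheapest provider first.
S25 at 50: take all 120 k$ — 280 still needed.
Take 240 from S17 at 120 — need 40 more.
S16 at 130: take 40 of its 50 — requirement met.
S23: unused.

40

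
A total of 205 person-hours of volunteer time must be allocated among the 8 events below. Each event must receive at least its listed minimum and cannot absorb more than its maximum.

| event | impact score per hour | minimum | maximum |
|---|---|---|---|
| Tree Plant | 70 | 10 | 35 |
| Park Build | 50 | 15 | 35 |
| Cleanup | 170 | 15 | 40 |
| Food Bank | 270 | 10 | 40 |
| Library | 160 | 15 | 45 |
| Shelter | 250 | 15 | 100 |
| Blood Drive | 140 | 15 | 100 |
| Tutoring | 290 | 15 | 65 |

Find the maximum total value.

45650

Meeting every minimum uses 10+15+15+10+15+15+15+15 = 110 person-hours, leaving 95.
Order the events by impact score per hour: Tutoring 290 > Food Bank 270 > Shelter 250 > Cleanup 170 > Library 160 > Blood Drive 140 > Tree Plant 70 > Park Build 50.
Give Tutoring 50 more to hit its cap of 65 — 45 left.
Food Bank takes 30 more to reach its cap of 40 — 15 left.
Shelter: +15 (room for 85) → 30. Pool exhausted.
Total = 70×10 + 50×15 + 170×15 + 270×40 + 160×15 + 250×30 + 140×15 + 290×65 = 45650.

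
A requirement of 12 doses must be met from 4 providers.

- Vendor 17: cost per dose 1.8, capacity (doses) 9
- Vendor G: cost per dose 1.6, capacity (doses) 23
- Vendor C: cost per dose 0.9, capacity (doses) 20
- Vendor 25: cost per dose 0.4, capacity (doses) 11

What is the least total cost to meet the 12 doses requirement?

Fill from the cheapest provider first.
Vendor 25 (0.4): use full 11 ; 1 doses to go.
Vendor C (0.9): take the remaining 1 ; done.
Vendor G, Vendor 17: unused.
Cost = 11×0.4 + 1×0.9 = 5.3.

5.3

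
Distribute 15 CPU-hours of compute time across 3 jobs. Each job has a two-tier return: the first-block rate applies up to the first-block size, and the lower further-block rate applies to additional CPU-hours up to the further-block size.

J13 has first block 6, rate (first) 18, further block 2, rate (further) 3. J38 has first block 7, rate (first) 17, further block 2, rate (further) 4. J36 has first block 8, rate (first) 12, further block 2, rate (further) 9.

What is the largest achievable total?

251

Treat each block as its own option and order by rate: J13/first 18 > J38/first 17 > J36/first 12 > J36/second 9 > J38/second 4 > J13/second 3.
Fill J13 first block (6 at 18) ; 9 left.
J38 first at 17: fill all 7 ; 2 left.
2 remain; put them into J36 first at 12.
Total = 18×6 + 17×7 + 12×2 = 251.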